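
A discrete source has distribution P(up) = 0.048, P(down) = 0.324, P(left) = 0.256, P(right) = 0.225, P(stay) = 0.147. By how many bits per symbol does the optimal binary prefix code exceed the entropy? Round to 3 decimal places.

Entropy H = −Σ p log₂ p ≈ 2.1311 bits.
Huffman merges: 6/125+147/1000→39/200; 39/200+9/40→21/50; 32/125+81/250→29/50; 21/50+29/50→1. L = 439/200 ≈ 2.1950.
L − H = 2.1950 − 2.1311 = 0.064 bits.

0.064 bits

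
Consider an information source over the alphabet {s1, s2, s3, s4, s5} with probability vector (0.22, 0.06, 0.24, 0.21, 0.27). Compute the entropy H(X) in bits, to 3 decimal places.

H = −Σ pᵢ log₂ pᵢ.
−0.22·log₂(0.22) = 0.4806
−0.06·log₂(0.06) = 0.2435
−0.24·log₂(0.24) = 0.4941
−0.21·log₂(0.21) = 0.4728
−0.27·log₂(0.27) = 0.5100
Sum ≈ 2.2011 → 2.201 bits.

2.201 bits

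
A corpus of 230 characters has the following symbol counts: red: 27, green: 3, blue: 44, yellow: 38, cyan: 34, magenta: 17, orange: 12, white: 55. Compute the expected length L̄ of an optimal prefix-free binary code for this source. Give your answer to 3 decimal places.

Probabilities are the counts divided by 230.
Repeatedly combine the two least-probable nodes; the expected code length is the sum of the merged weights.
merge 3/230 + 6/115 → 3/46
merge 3/46 + 17/230 → 16/115
merge 27/230 + 16/115 → 59/230
merge 17/115 + 19/115 → 36/115
merge 22/115 + 11/46 → 99/230
merge 59/230 + 36/115 → 131/230
merge 99/230 + 131/230 → 1
L = 3/46 + 16/115 + 59/230 + 36/115 + 99/230 + 131/230 + 1 = 319/115 ≈ 2.774 bits/symbol.

2.774 bits/symbol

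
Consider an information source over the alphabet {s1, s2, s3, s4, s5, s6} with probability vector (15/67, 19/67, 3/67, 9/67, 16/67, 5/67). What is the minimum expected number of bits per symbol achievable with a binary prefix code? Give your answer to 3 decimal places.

2.373 bits/symbol

Repeatedly combine the two least-probable nodes; the expected code length is the sum of the merged weights.
merge 3/67 + 5/67 → 8/67
merge 8/67 + 9/67 → 17/67
merge 15/67 + 16/67 → 31/67
merge 17/67 + 19/67 → 36/67
merge 31/67 + 36/67 → 1
L = 8/67 + 17/67 + 31/67 + 36/67 + 1 = 159/67 ≈ 2.373 bits/symbol.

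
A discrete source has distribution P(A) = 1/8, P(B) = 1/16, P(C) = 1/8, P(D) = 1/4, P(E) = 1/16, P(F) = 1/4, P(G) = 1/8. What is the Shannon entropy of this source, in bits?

Each probability is a power of 1/2, so log₂(1/p) is an integer.
H = Σ p·log₂(1/p) = 1/8·3 + 1/16·4 + 1/8·3 + 1/4·2 + 1/16·4 + 1/4·2 + 1/8·3 = 2.625 bits.

2.625 bits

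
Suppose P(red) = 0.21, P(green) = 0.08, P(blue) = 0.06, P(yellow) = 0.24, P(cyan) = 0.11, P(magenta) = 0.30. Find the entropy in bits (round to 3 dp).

2.373 bits

H = −Σ pᵢ log₂ pᵢ.
−0.21·log₂(0.21) = 0.4728
−0.08·log₂(0.08) = 0.2915
−0.06·log₂(0.06) = 0.2435
−0.24·log₂(0.24) = 0.4941
−0.11·log₂(0.11) = 0.3503
−0.30·log₂(0.30) = 0.5211
Sum ≈ 2.3734 → 2.373 bits.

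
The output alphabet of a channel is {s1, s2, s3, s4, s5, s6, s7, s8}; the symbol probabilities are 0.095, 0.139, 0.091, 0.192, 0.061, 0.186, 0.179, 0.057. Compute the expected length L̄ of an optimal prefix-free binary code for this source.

Repeatedly combine the two least-probable nodes; the expected code length is the sum of the merged weights.
merge 57/1000 + 61/1000 → 59/500
merge 91/1000 + 19/200 → 93/500
merge 59/500 + 139/1000 → 257/1000
merge 179/1000 + 93/500 → 73/200
merge 93/500 + 24/125 → 189/500
merge 257/1000 + 73/200 → 311/500
merge 189/500 + 311/500 → 1
L = 59/500 + 93/500 + 257/1000 + 73/200 + 189/500 + 311/500 + 1 = 1463/500 = 2.926 bits/symbol.

2.926 bits/symbol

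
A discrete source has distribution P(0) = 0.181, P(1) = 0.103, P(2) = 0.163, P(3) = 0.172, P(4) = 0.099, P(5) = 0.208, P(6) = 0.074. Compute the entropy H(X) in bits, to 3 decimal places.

2.727 bits

H = −Σ pᵢ log₂ pᵢ.
−0.181·log₂(0.181) = 0.4463
−0.103·log₂(0.103) = 0.3378
−0.163·log₂(0.163) = 0.4266
−0.172·log₂(0.172) = 0.4368
−0.099·log₂(0.099) = 0.3303
−0.208·log₂(0.208) = 0.4712
−0.074·log₂(0.074) = 0.2780
Sum ≈ 2.7269 → 2.727 bits.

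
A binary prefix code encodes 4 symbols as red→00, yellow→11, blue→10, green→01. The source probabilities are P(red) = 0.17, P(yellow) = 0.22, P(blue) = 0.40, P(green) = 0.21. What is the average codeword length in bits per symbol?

2 bits/symbol

L̄ = Σ pᵢ·ℓᵢ = 0.17·2 + 0.22·2 + 0.40·2 + 0.21·2 = 2 bits/symbol.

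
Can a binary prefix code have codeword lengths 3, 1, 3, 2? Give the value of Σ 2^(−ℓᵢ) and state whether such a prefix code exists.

1; yes

With common denominator 2^3 = 8: Σ 2^(−ℓᵢ) = 1/8 + 4/8 + 1/8 + 2/8 = 8/8 = 1.
Kraft's inequality requires Σ ≤ 1; here Σ = 1 ≤ 1, so such a prefix code exists.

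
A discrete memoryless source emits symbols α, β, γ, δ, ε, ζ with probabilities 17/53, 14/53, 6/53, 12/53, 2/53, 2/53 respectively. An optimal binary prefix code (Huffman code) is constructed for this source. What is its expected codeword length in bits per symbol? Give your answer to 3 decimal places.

2.264 bits/symbol

Repeatedly combine the two least-probable nodes; the expected code length is the sum of the merged weights.
merge 2/53 + 2/53 → 4/53
merge 4/53 + 6/53 → 10/53
merge 10/53 + 12/53 → 22/53
merge 14/53 + 17/53 → 31/53
merge 22/53 + 31/53 → 1
L = 4/53 + 10/53 + 22/53 + 31/53 + 1 = 120/53 ≈ 2.264 bits/symbol.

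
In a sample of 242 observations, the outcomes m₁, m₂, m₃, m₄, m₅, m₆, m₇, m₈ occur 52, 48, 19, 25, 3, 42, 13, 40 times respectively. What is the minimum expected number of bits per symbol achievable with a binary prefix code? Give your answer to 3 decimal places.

2.798 bits/symbol

Probabilities are the counts divided by 242.
Repeatedly combine the two least-probable nodes; the expected code length is the sum of the merged weights.
merge 3/242 + 13/242 → 8/121
merge 8/121 + 19/242 → 35/242
merge 25/242 + 35/242 → 30/121
merge 20/121 + 21/121 → 41/121
merge 24/121 + 26/121 → 50/121
merge 30/121 + 41/121 → 71/121
merge 50/121 + 71/121 → 1
L = 8/121 + 35/242 + 30/121 + 41/121 + 50/121 + 71/121 + 1 = 677/242 ≈ 2.798 bits/symbol.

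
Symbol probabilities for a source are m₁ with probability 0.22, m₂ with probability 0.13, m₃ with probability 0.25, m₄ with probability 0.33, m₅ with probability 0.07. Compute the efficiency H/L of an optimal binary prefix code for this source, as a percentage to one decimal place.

98.2%

Entropy H = −Σ p log₂ p ≈ 2.1596 bits.
Huffman merges: 7/100+13/100→1/5; 1/5+11/50→21/50; 1/4+33/100→29/50; 21/50+29/50→1. L = 11/5 ≈ 2.2000.
Efficiency = H/L = 2.1596/2.2000 = 98.2%.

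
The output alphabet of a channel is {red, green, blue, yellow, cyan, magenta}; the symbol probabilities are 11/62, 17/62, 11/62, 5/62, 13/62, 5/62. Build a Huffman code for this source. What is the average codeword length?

2.5 bits/symbol

Repeatedly combine the two least-probable nodes; the expected code length is the sum of the merged weights.
merge 5/62 + 5/62 → 5/31
merge 5/31 + 11/62 → 21/62
merge 11/62 + 13/62 → 12/31
merge 17/62 + 21/62 → 19/31
merge 12/31 + 19/31 → 1
L = 5/31 + 21/62 + 12/31 + 19/31 + 1 = 5/2 = 2.5 bits/symbol.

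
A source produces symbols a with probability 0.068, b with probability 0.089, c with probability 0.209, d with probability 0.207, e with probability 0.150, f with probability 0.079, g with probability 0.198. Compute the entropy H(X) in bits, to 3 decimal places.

H = −Σ pᵢ log₂ pᵢ.
−0.068·log₂(0.068) = 0.2637
−0.089·log₂(0.089) = 0.3106
−0.209·log₂(0.209) = 0.4720
−0.207·log₂(0.207) = 0.4704
−0.150·log₂(0.150) = 0.4105
−0.079·log₂(0.079) = 0.2893
−0.198·log₂(0.198) = 0.4626
Sum ≈ 2.6792 → 2.679 bits.

2.679 bits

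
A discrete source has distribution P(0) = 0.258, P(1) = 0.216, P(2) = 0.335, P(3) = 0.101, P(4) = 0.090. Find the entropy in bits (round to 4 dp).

H = −Σ pᵢ log₂ pᵢ.
−0.258·log₂(0.258) = 0.5043
−0.216·log₂(0.216) = 0.4776
−0.335·log₂(0.335) = 0.5286
−0.101·log₂(0.101) = 0.3341
−0.090·log₂(0.090) = 0.3127
Sum ≈ 2.1571 → 2.1571 bits.

2.1571 bits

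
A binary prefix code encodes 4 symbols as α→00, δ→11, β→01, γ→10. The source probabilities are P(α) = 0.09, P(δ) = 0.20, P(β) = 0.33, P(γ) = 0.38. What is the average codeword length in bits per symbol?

2 bits/symbol

L̄ = Σ pᵢ·ℓᵢ = 0.09·2 + 0.20·2 + 0.33·2 + 0.38·2 = 2 bits/symbol.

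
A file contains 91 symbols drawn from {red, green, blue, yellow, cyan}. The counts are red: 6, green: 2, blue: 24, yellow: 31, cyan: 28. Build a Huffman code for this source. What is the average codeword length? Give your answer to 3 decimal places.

2.088 bits/symbol

Probabilities are the counts divided by 91.
Repeatedly combine the two least-probable nodes; the expected code length is the sum of the merged weights.
merge 2/91 + 6/91 → 8/91
merge 8/91 + 24/91 → 32/91
merge 4/13 + 31/91 → 59/91
merge 32/91 + 59/91 → 1
L = 8/91 + 32/91 + 59/91 + 1 = 190/91 ≈ 2.088 bits/symbol.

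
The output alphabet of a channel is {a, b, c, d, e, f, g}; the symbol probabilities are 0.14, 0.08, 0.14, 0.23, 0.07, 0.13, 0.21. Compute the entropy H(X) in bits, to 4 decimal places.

2.6974 bits

H = −Σ pᵢ log₂ pᵢ.
−0.14·log₂(0.14) = 0.3971
−0.08·log₂(0.08) = 0.2915
−0.14·log₂(0.14) = 0.3971
−0.23·log₂(0.23) = 0.4877
−0.07·log₂(0.07) = 0.2686
−0.13·log₂(0.13) = 0.3826
−0.21·log₂(0.21) = 0.4728
Sum ≈ 2.6974 → 2.6974 bits.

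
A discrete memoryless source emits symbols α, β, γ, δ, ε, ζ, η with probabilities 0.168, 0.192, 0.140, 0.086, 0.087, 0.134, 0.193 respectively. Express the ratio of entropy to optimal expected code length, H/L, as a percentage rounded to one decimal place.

98.4%

Entropy H = −Σ p log₂ p ≈ 2.7441 bits.
Huffman merges: 43/500+87/1000→173/1000; 67/500+7/50→137/500; 21/125+173/1000→341/1000; 24/125+193/1000→77/200; 137/500+341/1000→123/200; 77/200+123/200→1. L = 697/250 ≈ 2.7880.
Efficiency = H/L = 2.7441/2.7880 = 98.4%.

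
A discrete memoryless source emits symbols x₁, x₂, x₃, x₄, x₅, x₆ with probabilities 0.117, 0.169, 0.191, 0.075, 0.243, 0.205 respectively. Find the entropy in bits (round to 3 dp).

H = −Σ pᵢ log₂ pᵢ.
−0.117·log₂(0.117) = 0.3622
−0.169·log₂(0.169) = 0.4335
−0.191·log₂(0.191) = 0.4562
−0.075·log₂(0.075) = 0.2803
−0.243·log₂(0.243) = 0.4960
−0.205·log₂(0.205) = 0.4687
Sum ≈ 2.4967 → 2.497 bits.

2.497 bits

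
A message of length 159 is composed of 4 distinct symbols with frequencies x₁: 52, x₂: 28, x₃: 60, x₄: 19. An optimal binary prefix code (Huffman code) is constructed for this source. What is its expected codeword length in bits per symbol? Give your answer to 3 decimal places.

1.918 bits/symbol

Probabilities are the counts divided by 159.
Repeatedly combine the two least-probable nodes; the expected code length is the sum of the merged weights.
merge 19/159 + 28/159 → 47/159
merge 47/159 + 52/159 → 33/53
merge 20/53 + 33/53 → 1
L = 47/159 + 33/53 + 1 = 305/159 ≈ 1.918 bits/symbol.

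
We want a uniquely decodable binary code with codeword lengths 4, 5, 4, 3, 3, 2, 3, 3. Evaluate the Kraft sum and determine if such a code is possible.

With common denominator 2^5 = 32: Σ 2^(−ℓᵢ) = 2/32 + 1/32 + 2/32 + 4/32 + 4/32 + 8/32 + 4/32 + 4/32 = 29/32 = 0.90625.
Kraft's inequality requires Σ ≤ 1; here Σ = 0.90625 ≤ 1, so such a prefix code exists.

0.90625; yes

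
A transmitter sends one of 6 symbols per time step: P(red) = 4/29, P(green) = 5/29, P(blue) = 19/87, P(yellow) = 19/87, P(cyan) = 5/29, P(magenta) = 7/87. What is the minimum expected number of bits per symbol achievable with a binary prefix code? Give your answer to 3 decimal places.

2.563 bits/symbol

Repeatedly combine the two least-probable nodes; the expected code length is the sum of the merged weights.
merge 7/87 + 4/29 → 19/87
merge 5/29 + 5/29 → 10/29
merge 19/87 + 19/87 → 38/87
merge 19/87 + 10/29 → 49/87
merge 38/87 + 49/87 → 1
L = 19/87 + 10/29 + 38/87 + 49/87 + 1 = 223/87 ≈ 2.563 bits/symbol.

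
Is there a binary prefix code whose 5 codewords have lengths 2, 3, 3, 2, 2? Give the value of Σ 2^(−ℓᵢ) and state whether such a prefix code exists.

1; yes

With common denominator 2^3 = 8: Σ 2^(−ℓᵢ) = 2/8 + 1/8 + 1/8 + 2/8 + 2/8 = 8/8 = 1.
Kraft's inequality requires Σ ≤ 1; here Σ = 1 ≤ 1, so such a prefix code exists.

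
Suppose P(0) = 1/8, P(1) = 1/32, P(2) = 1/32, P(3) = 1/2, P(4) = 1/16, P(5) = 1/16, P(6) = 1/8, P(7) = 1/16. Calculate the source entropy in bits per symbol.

2.3125 bits

Each probability is a power of 1/2, so log₂(1/p) is an integer.
H = Σ p·log₂(1/p) = 1/8·3 + 1/32·5 + 1/32·5 + 1/2·1 + 1/16·4 + 1/16·4 + 1/8·3 + 1/16·4 = 2.3125 bits.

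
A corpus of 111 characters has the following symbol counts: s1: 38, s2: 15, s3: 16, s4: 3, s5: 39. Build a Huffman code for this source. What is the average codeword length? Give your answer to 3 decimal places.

2.117 bits/symbol

Probabilities are the counts divided by 111.
Repeatedly combine the two least-probable nodes; the expected code length is the sum of the merged weights.
merge 1/37 + 5/37 → 6/37
merge 16/111 + 6/37 → 34/111
merge 34/111 + 38/111 → 24/37
merge 13/37 + 24/37 → 1
L = 6/37 + 34/111 + 24/37 + 1 = 235/111 ≈ 2.117 bits/symbol.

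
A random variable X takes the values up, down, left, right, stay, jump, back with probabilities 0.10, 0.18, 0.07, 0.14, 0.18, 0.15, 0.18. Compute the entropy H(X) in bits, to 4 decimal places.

H = −Σ pᵢ log₂ pᵢ.
−0.10·log₂(0.10) = 0.3322
−0.18·log₂(0.18) = 0.4453
−0.07·log₂(0.07) = 0.2686
−0.14·log₂(0.14) = 0.3971
−0.18·log₂(0.18) = 0.4453
−0.15·log₂(0.15) = 0.4105
−0.18·log₂(0.18) = 0.4453
Sum ≈ 2.7443 → 2.7443 bits.

2.7443 bits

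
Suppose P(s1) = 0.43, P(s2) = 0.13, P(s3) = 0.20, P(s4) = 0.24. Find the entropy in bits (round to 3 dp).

H = −Σ pᵢ log₂ pᵢ.
−0.43·log₂(0.43) = 0.5236
−0.13·log₂(0.13) = 0.3826
−0.20·log₂(0.20) = 0.4644
−0.24·log₂(0.24) = 0.4941
Sum ≈ 1.8647 → 1.865 bits.

1.865 bits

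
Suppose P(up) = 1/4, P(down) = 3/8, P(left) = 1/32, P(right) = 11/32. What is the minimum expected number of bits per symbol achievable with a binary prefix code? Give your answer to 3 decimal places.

Repeatedly combine the two least-probable nodes; the expected code length is the sum of the merged weights.
merge 1/32 + 1/4 → 9/32
merge 9/32 + 11/32 → 5/8
merge 3/8 + 5/8 → 1
L = 9/32 + 5/8 + 1 = 61/32 ≈ 1.906 bits/symbol.

1.906 bits/symbol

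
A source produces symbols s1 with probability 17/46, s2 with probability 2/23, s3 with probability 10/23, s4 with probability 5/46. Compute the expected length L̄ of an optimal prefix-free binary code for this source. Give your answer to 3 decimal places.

1.761 bits/symbol

Repeatedly combine the two least-probable nodes; the expected code length is the sum of the merged weights.
merge 2/23 + 5/46 → 9/46
merge 9/46 + 17/46 → 13/23
merge 10/23 + 13/23 → 1
L = 9/46 + 13/23 + 1 = 81/46 ≈ 1.761 bits/symbol.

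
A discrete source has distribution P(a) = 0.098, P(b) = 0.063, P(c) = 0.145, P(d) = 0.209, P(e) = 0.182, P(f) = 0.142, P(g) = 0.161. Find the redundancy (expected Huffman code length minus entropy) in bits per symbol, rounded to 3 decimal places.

0.043 bits

Entropy H = −Σ p log₂ p ≈ 2.7271 bits.
Huffman merges: 63/1000+49/500→161/1000; 71/500+29/200→287/1000; 161/1000+161/1000→161/500; 91/500+209/1000→391/1000; 287/1000+161/500→609/1000; 391/1000+609/1000→1. L = 277/100 ≈ 2.7700.
L − H = 2.7700 − 2.7271 = 0.043 bits.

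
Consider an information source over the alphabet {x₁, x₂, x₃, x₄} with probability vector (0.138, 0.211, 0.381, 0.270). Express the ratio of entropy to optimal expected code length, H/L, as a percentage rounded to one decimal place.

97.0%

Entropy H = −Σ p log₂ p ≈ 1.9084 bits.
Huffman merges: 69/500+211/1000→349/1000; 27/100+349/1000→619/1000; 381/1000+619/1000→1. L = 246/125 ≈ 1.9680.
Efficiency = H/L = 1.9084/1.9680 = 97.0%.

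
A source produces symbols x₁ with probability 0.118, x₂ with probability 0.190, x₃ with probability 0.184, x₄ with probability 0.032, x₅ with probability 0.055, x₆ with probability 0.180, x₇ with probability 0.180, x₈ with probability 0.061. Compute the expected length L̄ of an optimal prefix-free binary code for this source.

Repeatedly combine the two least-probable nodes; the expected code length is the sum of the merged weights.
merge 4/125 + 11/200 → 87/1000
merge 61/1000 + 87/1000 → 37/250
merge 59/500 + 37/250 → 133/500
merge 9/50 + 9/50 → 9/25
merge 23/125 + 19/100 → 187/500
merge 133/500 + 9/25 → 313/500
merge 187/500 + 313/500 → 1
L = 87/1000 + 37/250 + 133/500 + 9/25 + 187/500 + 313/500 + 1 = 2861/1000 = 2.861 bits/symbol.

2.861 bits/symbol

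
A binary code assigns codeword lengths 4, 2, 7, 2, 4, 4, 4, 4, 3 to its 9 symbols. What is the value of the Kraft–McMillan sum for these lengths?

With common denominator 2^7 = 128: Σ 2^(−ℓᵢ) = 8/128 + 32/128 + 1/128 + 32/128 + 8/128 + 8/128 + 8/128 + 8/128 + 16/128 = 121/128 = 0.9453125.

0.9453125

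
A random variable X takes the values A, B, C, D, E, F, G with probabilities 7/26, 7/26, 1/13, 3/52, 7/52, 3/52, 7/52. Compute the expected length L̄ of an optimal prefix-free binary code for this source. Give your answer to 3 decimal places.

Repeatedly combine the two least-probable nodes; the expected code length is the sum of the merged weights.
merge 3/52 + 3/52 → 3/26
merge 1/13 + 3/26 → 5/26
merge 7/52 + 7/52 → 7/26
merge 5/26 + 7/26 → 6/13
merge 7/26 + 7/26 → 7/13
merge 6/13 + 7/13 → 1
L = 3/26 + 5/26 + 7/26 + 6/13 + 7/13 + 1 = 67/26 ≈ 2.577 bits/symbol.

2.577 bits/symbol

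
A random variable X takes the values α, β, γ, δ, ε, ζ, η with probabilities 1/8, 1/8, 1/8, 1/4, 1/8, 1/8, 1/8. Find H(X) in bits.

Each probability is a power of 1/2, so log₂(1/p) is an integer.
H = Σ p·log₂(1/p) = 1/8·3 + 1/8·3 + 1/8·3 + 1/4·2 + 1/8·3 + 1/8·3 + 1/8·3 = 2.75 bits.

2.75 bits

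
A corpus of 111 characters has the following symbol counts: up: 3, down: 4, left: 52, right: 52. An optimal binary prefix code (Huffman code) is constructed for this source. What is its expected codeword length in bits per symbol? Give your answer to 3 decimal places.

Probabilities are the counts divided by 111.
Repeatedly combine the two least-probable nodes; the expected code length is the sum of the merged weights.
merge 1/37 + 4/111 → 7/111
merge 7/111 + 52/111 → 59/111
merge 52/111 + 59/111 → 1
L = 7/111 + 59/111 + 1 = 59/37 ≈ 1.595 bits/symbol.

1.595 bits/symbol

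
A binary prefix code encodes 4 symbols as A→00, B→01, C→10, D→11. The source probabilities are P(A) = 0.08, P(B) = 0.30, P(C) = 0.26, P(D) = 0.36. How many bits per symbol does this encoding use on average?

2 bits/symbol

L̄ = Σ pᵢ·ℓᵢ = 0.08·2 + 0.30·2 + 0.26·2 + 0.36·2 = 2 bits/symbol.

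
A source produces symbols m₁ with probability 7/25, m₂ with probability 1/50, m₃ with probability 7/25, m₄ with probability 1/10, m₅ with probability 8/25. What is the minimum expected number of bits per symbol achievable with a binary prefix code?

2.12 bits/symbol

Repeatedly combine the two least-probable nodes; the expected code length is the sum of the merged weights.
merge 1/50 + 1/10 → 3/25
merge 3/25 + 7/25 → 2/5
merge 7/25 + 8/25 → 3/5
merge 2/5 + 3/5 → 1
L = 3/25 + 2/5 + 3/5 + 1 = 53/25 = 2.12 bits/symbol.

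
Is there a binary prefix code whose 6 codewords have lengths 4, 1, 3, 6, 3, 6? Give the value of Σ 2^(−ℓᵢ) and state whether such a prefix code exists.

0.84375; yes

With common denominator 2^6 = 64: Σ 2^(−ℓᵢ) = 4/64 + 32/64 + 8/64 + 1/64 + 8/64 + 1/64 = 54/64 = 0.84375.
Kraft's inequality requires Σ ≤ 1; here Σ = 0.84375 ≤ 1, so such a prefix code exists.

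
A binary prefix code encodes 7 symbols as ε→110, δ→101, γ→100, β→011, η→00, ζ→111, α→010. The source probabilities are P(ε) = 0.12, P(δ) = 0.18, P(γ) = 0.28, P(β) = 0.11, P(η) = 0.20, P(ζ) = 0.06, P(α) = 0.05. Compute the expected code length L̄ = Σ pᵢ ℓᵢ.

L̄ = Σ pᵢ·ℓᵢ = 0.12·3 + 0.18·3 + 0.28·3 + 0.11·3 + 0.20·2 + 0.06·3 + 0.05·3 = 2.8 bits/symbol.

2.8 bits/symbol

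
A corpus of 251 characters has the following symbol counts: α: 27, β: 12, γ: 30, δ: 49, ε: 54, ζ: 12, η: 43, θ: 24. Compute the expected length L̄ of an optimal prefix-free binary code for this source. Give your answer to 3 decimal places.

Probabilities are the counts divided by 251.
Repeatedly combine the two least-probable nodes; the expected code length is the sum of the merged weights.
merge 12/251 + 12/251 → 24/251
merge 24/251 + 24/251 → 48/251
merge 27/251 + 30/251 → 57/251
merge 43/251 + 48/251 → 91/251
merge 49/251 + 54/251 → 103/251
merge 57/251 + 91/251 → 148/251
merge 103/251 + 148/251 → 1
L = 24/251 + 48/251 + 57/251 + 91/251 + 103/251 + 148/251 + 1 = 722/251 ≈ 2.876 bits/symbol.

2.876 bits/symbol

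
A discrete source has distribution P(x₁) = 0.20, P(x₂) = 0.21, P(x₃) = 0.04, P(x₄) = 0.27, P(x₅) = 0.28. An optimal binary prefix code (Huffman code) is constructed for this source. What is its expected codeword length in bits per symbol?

2.24 bits/symbol

Repeatedly combine the two least-probable nodes; the expected code length is the sum of the merged weights.
merge 1/25 + 1/5 → 6/25
merge 21/100 + 6/25 → 9/20
merge 27/100 + 7/25 → 11/20
merge 9/20 + 11/20 → 1
L = 6/25 + 9/20 + 11/20 + 1 = 56/25 = 2.24 bits/symbol.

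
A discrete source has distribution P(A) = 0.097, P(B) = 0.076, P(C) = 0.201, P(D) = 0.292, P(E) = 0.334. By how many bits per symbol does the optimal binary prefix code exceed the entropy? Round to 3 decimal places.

Entropy H = −Σ p log₂ p ≈ 2.1213 bits.
Huffman merges: 19/250+97/1000→173/1000; 173/1000+201/1000→187/500; 73/250+167/500→313/500; 187/500+313/500→1. L = 2173/1000 ≈ 2.1730.
L − H = 2.1730 − 2.1213 = 0.052 bits.

0.052 bits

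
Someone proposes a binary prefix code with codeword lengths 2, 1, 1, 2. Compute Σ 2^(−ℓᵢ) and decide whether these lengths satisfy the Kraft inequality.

With common denominator 2^2 = 4: Σ 2^(−ℓᵢ) = 1/4 + 2/4 + 2/4 + 1/4 = 6/4 = 1.5.
Kraft's inequality requires Σ ≤ 1; here Σ = 1.5 > 1, so no such prefix code exists.

1.5; no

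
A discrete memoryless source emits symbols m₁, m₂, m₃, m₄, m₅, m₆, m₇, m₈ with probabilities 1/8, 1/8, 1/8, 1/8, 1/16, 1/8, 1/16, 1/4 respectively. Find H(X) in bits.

Each probability is a power of 1/2, so log₂(1/p) is an integer.
H = Σ p·log₂(1/p) = 1/8·3 + 1/8·3 + 1/8·3 + 1/8·3 + 1/16·4 + 1/8·3 + 1/16·4 + 1/4·2 = 2.875 bits.

2.875 bits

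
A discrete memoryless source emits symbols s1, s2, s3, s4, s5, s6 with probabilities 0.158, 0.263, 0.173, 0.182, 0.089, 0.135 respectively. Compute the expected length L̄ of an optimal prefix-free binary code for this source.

Repeatedly combine the two least-probable nodes; the expected code length is the sum of the merged weights.
merge 89/1000 + 27/200 → 28/125
merge 79/500 + 173/1000 → 331/1000
merge 91/500 + 28/125 → 203/500
merge 263/1000 + 331/1000 → 297/500
merge 203/500 + 297/500 → 1
L = 28/125 + 331/1000 + 203/500 + 297/500 + 1 = 511/200 = 2.555 bits/symbol.

2.555 bits/symbol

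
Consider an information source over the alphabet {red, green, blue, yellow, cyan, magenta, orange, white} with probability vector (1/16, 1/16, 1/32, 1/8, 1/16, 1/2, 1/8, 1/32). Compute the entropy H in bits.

2.3125 bits

Each probability is a power of 1/2, so log₂(1/p) is an integer.
H = Σ p·log₂(1/p) = 1/16·4 + 1/16·4 + 1/32·5 + 1/8·3 + 1/16·4 + 1/2·1 + 1/8·3 + 1/32·5 = 2.3125 bits.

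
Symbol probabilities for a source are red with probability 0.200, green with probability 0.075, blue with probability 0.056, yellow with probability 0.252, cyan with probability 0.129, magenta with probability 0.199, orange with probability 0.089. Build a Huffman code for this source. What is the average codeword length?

2.679 bits/symbol

Repeatedly combine the two least-probable nodes; the expected code length is the sum of the merged weights.
merge 7/125 + 3/40 → 131/1000
merge 89/1000 + 129/1000 → 109/500
merge 131/1000 + 199/1000 → 33/100
merge 1/5 + 109/500 → 209/500
merge 63/250 + 33/100 → 291/500
merge 209/500 + 291/500 → 1
L = 131/1000 + 109/500 + 33/100 + 209/500 + 291/500 + 1 = 2679/1000 = 2.679 bits/symbol.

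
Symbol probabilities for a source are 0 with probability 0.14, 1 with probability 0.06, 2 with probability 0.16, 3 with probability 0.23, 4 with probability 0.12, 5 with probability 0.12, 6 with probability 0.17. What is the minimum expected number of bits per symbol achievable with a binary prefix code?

2.77 bits/symbol

Repeatedly combine the two least-probable nodes; the expected code length is the sum of the merged weights.
merge 3/50 + 3/25 → 9/50
merge 3/25 + 7/50 → 13/50
merge 4/25 + 17/100 → 33/100
merge 9/50 + 23/100 → 41/100
merge 13/50 + 33/100 → 59/100
merge 41/100 + 59/100 → 1
L = 9/50 + 13/50 + 33/100 + 41/100 + 59/100 + 1 = 277/100 = 2.77 bits/symbol.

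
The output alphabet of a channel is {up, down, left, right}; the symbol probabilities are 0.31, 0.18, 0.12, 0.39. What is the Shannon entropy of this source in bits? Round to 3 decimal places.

1.866 bits

H = −Σ pᵢ log₂ pᵢ.
−0.31·log₂(0.31) = 0.5238
−0.18·log₂(0.18) = 0.4453
−0.12·log₂(0.12) = 0.3671
−0.39·log₂(0.39) = 0.5298
Sum ≈ 1.8660 → 1.866 bits.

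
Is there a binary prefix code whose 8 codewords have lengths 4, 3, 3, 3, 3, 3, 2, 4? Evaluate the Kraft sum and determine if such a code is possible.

1; yes

With common denominator 2^4 = 16: Σ 2^(−ℓᵢ) = 1/16 + 2/16 + 2/16 + 2/16 + 2/16 + 2/16 + 4/16 + 1/16 = 16/16 = 1.
Kraft's inequality requires Σ ≤ 1; here Σ = 1 ≤ 1, so such a prefix code exists.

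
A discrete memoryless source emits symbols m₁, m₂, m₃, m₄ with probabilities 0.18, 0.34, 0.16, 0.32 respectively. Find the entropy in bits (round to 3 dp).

H = −Σ pᵢ log₂ pᵢ.
−0.18·log₂(0.18) = 0.4453
−0.34·log₂(0.34) = 0.5292
−0.16·log₂(0.16) = 0.4230
−0.32·log₂(0.32) = 0.5260
Sum ≈ 1.9235 → 1.924 bits.

1.924 bits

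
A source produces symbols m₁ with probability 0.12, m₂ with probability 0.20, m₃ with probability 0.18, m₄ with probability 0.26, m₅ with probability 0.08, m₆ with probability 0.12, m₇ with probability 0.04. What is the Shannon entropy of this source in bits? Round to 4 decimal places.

H = −Σ pᵢ log₂ pᵢ.
−0.12·log₂(0.12) = 0.3671
−0.20·log₂(0.20) = 0.4644
−0.18·log₂(0.18) = 0.4453
−0.26·log₂(0.26) = 0.5053
−0.08·log₂(0.08) = 0.2915
−0.12·log₂(0.12) = 0.3671
−0.04·log₂(0.04) = 0.1858
Sum ≈ 2.6264 → 2.6264 bits.

2.6264 bits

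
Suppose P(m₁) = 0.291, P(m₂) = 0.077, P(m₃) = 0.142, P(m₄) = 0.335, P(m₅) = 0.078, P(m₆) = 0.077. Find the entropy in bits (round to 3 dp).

2.303 bits

H = −Σ pᵢ log₂ pᵢ.
−0.291·log₂(0.291) = 0.5182
−0.077·log₂(0.077) = 0.2848
−0.142·log₂(0.142) = 0.3999
−0.335·log₂(0.335) = 0.5286
−0.078·log₂(0.078) = 0.2871
−0.077·log₂(0.077) = 0.2848
Sum ≈ 2.3034 → 2.303 bits.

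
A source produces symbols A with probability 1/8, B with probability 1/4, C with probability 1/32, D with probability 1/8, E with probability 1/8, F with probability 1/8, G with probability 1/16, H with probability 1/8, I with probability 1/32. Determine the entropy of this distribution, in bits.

Each probability is a power of 1/2, so log₂(1/p) is an integer.
H = Σ p·log₂(1/p) = 1/8·3 + 1/4·2 + 1/32·5 + 1/8·3 + 1/8·3 + 1/8·3 + 1/16·4 + 1/8·3 + 1/32·5 = 2.9375 bits.

2.9375 bits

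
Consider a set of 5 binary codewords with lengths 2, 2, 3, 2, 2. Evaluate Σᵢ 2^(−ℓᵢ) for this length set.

1.125

With common denominator 2^3 = 8: Σ 2^(−ℓᵢ) = 2/8 + 2/8 + 1/8 + 2/8 + 2/8 = 9/8 = 1.125.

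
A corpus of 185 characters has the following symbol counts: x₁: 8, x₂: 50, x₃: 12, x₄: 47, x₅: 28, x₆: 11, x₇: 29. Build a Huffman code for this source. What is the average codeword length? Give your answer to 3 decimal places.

Probabilities are the counts divided by 185.
Repeatedly combine the two least-probable nodes; the expected code length is the sum of the merged weights.
merge 8/185 + 11/185 → 19/185
merge 12/185 + 19/185 → 31/185
merge 28/185 + 29/185 → 57/185
merge 31/185 + 47/185 → 78/185
merge 10/37 + 57/185 → 107/185
merge 78/185 + 107/185 → 1
L = 19/185 + 31/185 + 57/185 + 78/185 + 107/185 + 1 = 477/185 ≈ 2.578 bits/symbol.

2.578 bits/symbol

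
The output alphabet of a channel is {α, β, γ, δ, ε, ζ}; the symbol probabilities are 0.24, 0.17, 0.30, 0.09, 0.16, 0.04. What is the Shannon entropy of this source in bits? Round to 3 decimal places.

2.371 bits

H = −Σ pᵢ log₂ pᵢ.
−0.24·log₂(0.24) = 0.4941
−0.17·log₂(0.17) = 0.4346
−0.30·log₂(0.30) = 0.5211
−0.09·log₂(0.09) = 0.3127
−0.16·log₂(0.16) = 0.4230
−0.04·log₂(0.04) = 0.1858
Sum ≈ 2.3712 → 2.371 bits.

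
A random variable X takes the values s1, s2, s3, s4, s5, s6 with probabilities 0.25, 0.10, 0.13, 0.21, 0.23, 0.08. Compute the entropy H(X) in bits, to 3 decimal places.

2.467 bits

H = −Σ pᵢ log₂ pᵢ.
−0.25·log₂(0.25) = 0.5000
−0.10·log₂(0.10) = 0.3322
−0.13·log₂(0.13) = 0.3826
−0.21·log₂(0.21) = 0.4728
−0.23·log₂(0.23) = 0.4877
−0.08·log₂(0.08) = 0.2915
Sum ≈ 2.4668 → 2.467 bits.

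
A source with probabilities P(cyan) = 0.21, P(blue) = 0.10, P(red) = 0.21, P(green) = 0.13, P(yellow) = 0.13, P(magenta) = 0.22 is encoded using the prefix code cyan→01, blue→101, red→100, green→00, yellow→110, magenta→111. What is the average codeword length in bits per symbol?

L̄ = Σ pᵢ·ℓᵢ = 0.21·2 + 0.10·3 + 0.21·3 + 0.13·2 + 0.13·3 + 0.22·3 = 2.66 bits/symbol.

2.66 bits/symbol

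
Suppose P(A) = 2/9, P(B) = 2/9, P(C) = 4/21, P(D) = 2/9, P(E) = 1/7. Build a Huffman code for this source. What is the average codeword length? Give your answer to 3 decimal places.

2.333 bits/symbol

Repeatedly combine the two least-probable nodes; the expected code length is the sum of the merged weights.
merge 1/7 + 4/21 → 1/3
merge 2/9 + 2/9 → 4/9
merge 2/9 + 1/3 → 5/9
merge 4/9 + 5/9 → 1
L = 1/3 + 4/9 + 5/9 + 1 = 7/3 ≈ 2.333 bits/symbol.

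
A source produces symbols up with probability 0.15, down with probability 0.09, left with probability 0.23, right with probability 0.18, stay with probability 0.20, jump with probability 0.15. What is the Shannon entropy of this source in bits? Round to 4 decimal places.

2.5311 bits

H = −Σ pᵢ log₂ pᵢ.
−0.15·log₂(0.15) = 0.4105
−0.09·log₂(0.09) = 0.3127
−0.23·log₂(0.23) = 0.4877
−0.18·log₂(0.18) = 0.4453
−0.20·log₂(0.20) = 0.4644
−0.15·log₂(0.15) = 0.4105
Sum ≈ 2.5311 → 2.5311 bits.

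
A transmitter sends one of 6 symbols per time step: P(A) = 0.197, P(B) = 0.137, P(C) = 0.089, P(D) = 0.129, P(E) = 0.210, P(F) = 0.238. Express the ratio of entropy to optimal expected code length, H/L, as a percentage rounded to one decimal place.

98.4%

Entropy H = −Σ p log₂ p ≈ 2.5121 bits.
Huffman merges: 89/1000+129/1000→109/500; 137/1000+197/1000→167/500; 21/100+109/500→107/250; 119/500+167/500→143/250; 107/250+143/250→1. L = 319/125 ≈ 2.5520.
Efficiency = H/L = 2.5121/2.5520 = 98.4%.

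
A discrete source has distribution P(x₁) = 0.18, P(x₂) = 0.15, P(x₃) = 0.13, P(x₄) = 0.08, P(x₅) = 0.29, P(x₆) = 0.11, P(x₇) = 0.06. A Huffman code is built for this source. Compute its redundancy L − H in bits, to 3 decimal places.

0.028 bits

Entropy H = −Σ p log₂ p ≈ 2.6417 bits.
Huffman merges: 3/50+2/25→7/50; 11/100+13/100→6/25; 7/50+3/20→29/100; 9/50+6/25→21/50; 29/100+29/100→29/50; 21/50+29/50→1. L = 267/100 ≈ 2.6700.
L − H = 2.6700 − 2.6417 = 0.028 bits.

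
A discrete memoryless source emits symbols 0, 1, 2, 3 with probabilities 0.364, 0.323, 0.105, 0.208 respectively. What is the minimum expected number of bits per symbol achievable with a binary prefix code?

Repeatedly combine the two least-probable nodes; the expected code length is the sum of the merged weights.
merge 21/200 + 26/125 → 313/1000
merge 313/1000 + 323/1000 → 159/250
merge 91/250 + 159/250 → 1
L = 313/1000 + 159/250 + 1 = 1949/1000 = 1.949 bits/symbol.

1.949 bits/symbol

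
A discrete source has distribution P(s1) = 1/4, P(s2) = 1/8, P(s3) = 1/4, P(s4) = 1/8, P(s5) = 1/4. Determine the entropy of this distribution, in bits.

2.25 bits

Each probability is a power of 1/2, so log₂(1/p) is an integer.
H = Σ p·log₂(1/p) = 1/4·2 + 1/8·3 + 1/4·2 + 1/8·3 + 1/4·2 = 2.25 bits.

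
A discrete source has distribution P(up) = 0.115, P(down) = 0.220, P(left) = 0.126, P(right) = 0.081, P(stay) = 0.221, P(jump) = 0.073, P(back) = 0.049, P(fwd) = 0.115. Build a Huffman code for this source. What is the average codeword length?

Repeatedly combine the two least-probable nodes; the expected code length is the sum of the merged weights.
merge 49/1000 + 73/1000 → 61/500
merge 81/1000 + 23/200 → 49/250
merge 23/200 + 61/500 → 237/1000
merge 63/500 + 49/250 → 161/500
merge 11/50 + 221/1000 → 441/1000
merge 237/1000 + 161/500 → 559/1000
merge 441/1000 + 559/1000 → 1
L = 61/500 + 49/250 + 237/1000 + 161/500 + 441/1000 + 559/1000 + 1 = 2877/1000 = 2.877 bits/symbol.

2.877 bits/symbol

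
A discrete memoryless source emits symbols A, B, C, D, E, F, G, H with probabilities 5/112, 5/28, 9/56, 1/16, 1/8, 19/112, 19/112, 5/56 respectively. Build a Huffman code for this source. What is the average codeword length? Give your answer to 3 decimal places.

Repeatedly combine the two least-probable nodes; the expected code length is the sum of the merged weights.
merge 5/112 + 1/16 → 3/28
merge 5/56 + 3/28 → 11/56
merge 1/8 + 9/56 → 2/7
merge 19/112 + 19/112 → 19/56
merge 5/28 + 11/56 → 3/8
merge 2/7 + 19/56 → 5/8
merge 3/8 + 5/8 → 1
L = 3/28 + 11/56 + 2/7 + 19/56 + 3/8 + 5/8 + 1 = 41/14 ≈ 2.929 bits/symbol.

2.929 bits/symbol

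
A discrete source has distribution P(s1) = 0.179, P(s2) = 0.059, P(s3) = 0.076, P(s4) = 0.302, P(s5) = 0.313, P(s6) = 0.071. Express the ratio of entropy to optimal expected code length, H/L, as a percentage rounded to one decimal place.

Entropy H = −Σ p log₂ p ≈ 2.2849 bits.
Huffman merges: 59/1000+71/1000→13/100; 19/250+13/100→103/500; 179/1000+103/500→77/200; 151/500+313/1000→123/200; 77/200+123/200→1. L = 292/125 ≈ 2.3360.
Efficiency = H/L = 2.2849/2.3360 = 97.8%.

97.8%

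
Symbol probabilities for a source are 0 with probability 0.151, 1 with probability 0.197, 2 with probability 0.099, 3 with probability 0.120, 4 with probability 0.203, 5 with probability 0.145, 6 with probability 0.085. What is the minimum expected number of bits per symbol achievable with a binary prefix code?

2.784 bits/symbol

Repeatedly combine the two least-probable nodes; the expected code length is the sum of the merged weights.
merge 17/200 + 99/1000 → 23/125
merge 3/25 + 29/200 → 53/200
merge 151/1000 + 23/125 → 67/200
merge 197/1000 + 203/1000 → 2/5
merge 53/200 + 67/200 → 3/5
merge 2/5 + 3/5 → 1
L = 23/125 + 53/200 + 67/200 + 2/5 + 3/5 + 1 = 348/125 = 2.784 bits/symbol.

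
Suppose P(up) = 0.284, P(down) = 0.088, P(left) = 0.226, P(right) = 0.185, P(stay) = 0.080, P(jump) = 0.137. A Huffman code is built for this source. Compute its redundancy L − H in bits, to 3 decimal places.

Entropy H = −Σ p log₂ p ≈ 2.4440 bits.
Huffman merges: 2/25+11/125→21/125; 137/1000+21/125→61/200; 37/200+113/500→411/1000; 71/250+61/200→589/1000; 411/1000+589/1000→1. L = 2473/1000 ≈ 2.4730.
L − H = 2.4730 − 2.4440 = 0.029 bits.

0.029 bits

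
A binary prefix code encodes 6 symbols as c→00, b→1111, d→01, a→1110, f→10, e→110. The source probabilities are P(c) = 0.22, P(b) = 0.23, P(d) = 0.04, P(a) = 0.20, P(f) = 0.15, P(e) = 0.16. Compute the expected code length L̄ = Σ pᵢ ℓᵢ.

L̄ = Σ pᵢ·ℓᵢ = 0.22·2 + 0.23·4 + 0.04·2 + 0.20·4 + 0.15·2 + 0.16·3 = 3.02 bits/symbol.

3.02 bits/symbol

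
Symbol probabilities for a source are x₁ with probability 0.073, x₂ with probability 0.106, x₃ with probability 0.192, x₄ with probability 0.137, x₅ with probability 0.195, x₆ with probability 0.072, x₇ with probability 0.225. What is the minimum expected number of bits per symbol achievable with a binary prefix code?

Repeatedly combine the two least-probable nodes; the expected code length is the sum of the merged weights.
merge 9/125 + 73/1000 → 29/200
merge 53/500 + 137/1000 → 243/1000
merge 29/200 + 24/125 → 337/1000
merge 39/200 + 9/40 → 21/50
merge 243/1000 + 337/1000 → 29/50
merge 21/50 + 29/50 → 1
L = 29/200 + 243/1000 + 337/1000 + 21/50 + 29/50 + 1 = 109/40 = 2.725 bits/symbol.

2.725 bits/symbol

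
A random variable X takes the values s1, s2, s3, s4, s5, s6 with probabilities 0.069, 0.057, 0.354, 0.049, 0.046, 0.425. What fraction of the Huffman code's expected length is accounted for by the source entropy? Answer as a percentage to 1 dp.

97.9%

Entropy H = −Σ p log₂ p ≈ 1.9743 bits.
Huffman merges: 23/500+49/1000→19/200; 57/1000+69/1000→63/500; 19/200+63/500→221/1000; 221/1000+177/500→23/40; 17/40+23/40→1. L = 2017/1000 ≈ 2.0170.
Efficiency = H/L = 1.9743/2.0170 = 97.9%.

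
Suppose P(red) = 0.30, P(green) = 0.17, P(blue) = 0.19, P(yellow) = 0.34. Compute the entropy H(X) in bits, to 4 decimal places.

1.9401 bits

H = −Σ pᵢ log₂ pᵢ.
−0.30·log₂(0.30) = 0.5211
−0.17·log₂(0.17) = 0.4346
−0.19·log₂(0.19) = 0.4552
−0.34·log₂(0.34) = 0.5292
Sum ≈ 1.9401 → 1.9401 bits.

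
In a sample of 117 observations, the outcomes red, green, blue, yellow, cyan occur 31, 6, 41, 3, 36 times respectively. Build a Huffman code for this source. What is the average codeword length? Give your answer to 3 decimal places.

2.068 bits/symbol

Probabilities are the counts divided by 117.
Repeatedly combine the two least-probable nodes; the expected code length is the sum of the merged weights.
merge 1/39 + 2/39 → 1/13
merge 1/13 + 31/117 → 40/117
merge 4/13 + 40/117 → 76/117
merge 41/117 + 76/117 → 1
L = 1/13 + 40/117 + 76/117 + 1 = 242/117 ≈ 2.068 bits/symbol.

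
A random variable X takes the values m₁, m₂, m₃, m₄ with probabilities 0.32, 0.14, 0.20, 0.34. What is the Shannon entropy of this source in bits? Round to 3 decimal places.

H = −Σ pᵢ log₂ pᵢ.
−0.32·log₂(0.32) = 0.5260
−0.14·log₂(0.14) = 0.3971
−0.20·log₂(0.20) = 0.4644
−0.34·log₂(0.34) = 0.5292
Sum ≈ 1.9167 → 1.917 bits.

1.917 bits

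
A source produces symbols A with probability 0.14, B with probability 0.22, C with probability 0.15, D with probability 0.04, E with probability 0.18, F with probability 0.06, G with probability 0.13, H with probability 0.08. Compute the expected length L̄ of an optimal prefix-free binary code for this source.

Repeatedly combine the two least-probable nodes; the expected code length is the sum of the merged weights.
merge 1/25 + 3/50 → 1/10
merge 2/25 + 1/10 → 9/50
merge 13/100 + 7/50 → 27/100
merge 3/20 + 9/50 → 33/100
merge 9/50 + 11/50 → 2/5
merge 27/100 + 33/100 → 3/5
merge 2/5 + 3/5 → 1
L = 1/10 + 9/50 + 27/100 + 33/100 + 2/5 + 3/5 + 1 = 72/25 = 2.88 bits/symbol.

2.88 bits/symbol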